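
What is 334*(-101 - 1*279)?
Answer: -126920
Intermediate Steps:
334*(-101 - 1*279) = 334*(-101 - 279) = 334*(-380) = -126920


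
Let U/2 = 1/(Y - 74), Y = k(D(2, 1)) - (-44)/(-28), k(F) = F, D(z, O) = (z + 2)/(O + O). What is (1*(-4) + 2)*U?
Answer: 28/515 ≈ 0.054369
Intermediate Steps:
D(z, O) = (2 + z)/(2*O) (D(z, O) = (2 + z)/((2*O)) = (2 + z)*(1/(2*O)) = (2 + z)/(2*O))
Y = 3/7 (Y = (½)*(2 + 2)/1 - (-44)/(-28) = (½)*1*4 - (-44)*(-1)/28 = 2 - 1*11/7 = 2 - 11/7 = 3/7 ≈ 0.42857)
U = -14/515 (U = 2/(3/7 - 74) = 2/(-515/7) = 2*(-7/515) = -14/515 ≈ -0.027184)
(1*(-4) + 2)*U = (1*(-4) + 2)*(-14/515) = (-4 + 2)*(-14/515) = -2*(-14/515) = 28/515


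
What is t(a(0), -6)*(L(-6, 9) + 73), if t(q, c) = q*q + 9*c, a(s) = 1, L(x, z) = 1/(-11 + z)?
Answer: -7685/2 ≈ -3842.5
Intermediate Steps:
t(q, c) = q**2 + 9*c
t(a(0), -6)*(L(-6, 9) + 73) = (1**2 + 9*(-6))*(1/(-11 + 9) + 73) = (1 - 54)*(1/(-2) + 73) = -53*(-1/2 + 73) = -53*145/2 = -7685/2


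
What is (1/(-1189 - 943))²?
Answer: 1/4545424 ≈ 2.2000e-7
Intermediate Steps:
(1/(-1189 - 943))² = (1/(-2132))² = (-1/2132)² = 1/4545424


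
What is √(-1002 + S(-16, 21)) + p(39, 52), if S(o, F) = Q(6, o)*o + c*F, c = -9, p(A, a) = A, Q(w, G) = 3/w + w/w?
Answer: 39 + 9*I*√15 ≈ 39.0 + 34.857*I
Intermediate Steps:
Q(w, G) = 1 + 3/w (Q(w, G) = 3/w + 1 = 1 + 3/w)
S(o, F) = -9*F + 3*o/2 (S(o, F) = ((3 + 6)/6)*o - 9*F = ((⅙)*9)*o - 9*F = 3*o/2 - 9*F = -9*F + 3*o/2)
√(-1002 + S(-16, 21)) + p(39, 52) = √(-1002 + (-9*21 + (3/2)*(-16))) + 39 = √(-1002 + (-189 - 24)) + 39 = √(-1002 - 213) + 39 = √(-1215) + 39 = 9*I*√15 + 39 = 39 + 9*I*√15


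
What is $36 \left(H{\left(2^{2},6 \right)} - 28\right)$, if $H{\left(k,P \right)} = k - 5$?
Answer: $-1044$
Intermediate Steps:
$H{\left(k,P \right)} = -5 + k$
$36 \left(H{\left(2^{2},6 \right)} - 28\right) = 36 \left(\left(-5 + 2^{2}\right) - 28\right) = 36 \left(\left(-5 + 4\right) - 28\right) = 36 \left(-1 - 28\right) = 36 \left(-29\right) = -1044$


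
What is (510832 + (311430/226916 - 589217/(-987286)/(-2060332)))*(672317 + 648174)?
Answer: 4578793950846043563732082369/6787914965282824 ≈ 6.7455e+11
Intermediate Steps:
(510832 + (311430/226916 - 589217/(-987286)/(-2060332)))*(672317 + 648174) = (510832 + (311430*(1/226916) - 589217*(-1/987286)*(-1/2060332)))*1320491 = (510832 + (155715/113458 + (589217/987286)*(-1/2060332)))*1320491 = (510832 + (155715/113458 - 589217/2034136938952))*1320491 = (510832 + 9316046076397891/6787914965282824)*1320491 = (3467493493591431947459/6787914965282824)*1320491 = 4578793950846043563732082369/6787914965282824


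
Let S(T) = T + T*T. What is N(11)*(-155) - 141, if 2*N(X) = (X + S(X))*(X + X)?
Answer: -243956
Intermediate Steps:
S(T) = T + T²
N(X) = X*(X + X*(1 + X)) (N(X) = ((X + X*(1 + X))*(X + X))/2 = ((X + X*(1 + X))*(2*X))/2 = (2*X*(X + X*(1 + X)))/2 = X*(X + X*(1 + X)))
N(11)*(-155) - 141 = (11²*(2 + 11))*(-155) - 141 = (121*13)*(-155) - 141 = 1573*(-155) - 141 = -243815 - 141 = -243956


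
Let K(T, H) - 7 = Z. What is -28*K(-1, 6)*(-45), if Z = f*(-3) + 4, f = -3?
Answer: 25200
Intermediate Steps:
Z = 13 (Z = -3*(-3) + 4 = 9 + 4 = 13)
K(T, H) = 20 (K(T, H) = 7 + 13 = 20)
-28*K(-1, 6)*(-45) = -28*20*(-45) = -560*(-45) = 25200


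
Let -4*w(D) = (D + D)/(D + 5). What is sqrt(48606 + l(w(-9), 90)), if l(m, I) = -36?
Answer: sqrt(48570) ≈ 220.39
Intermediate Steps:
w(D) = -D/(2*(5 + D)) (w(D) = -(D + D)/(4*(D + 5)) = -2*D/(4*(5 + D)) = -D/(2*(5 + D)))
sqrt(48606 + l(w(-9), 90)) = sqrt(48606 - 36) = sqrt(48570)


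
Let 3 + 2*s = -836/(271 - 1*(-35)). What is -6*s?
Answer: 877/51 ≈ 17.196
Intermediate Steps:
s = -877/306 (s = -3/2 + (-836/(271 - 1*(-35)))/2 = -3/2 + (-836/(271 + 35))/2 = -3/2 + (-836/306)/2 = -3/2 + (-836*1/306)/2 = -3/2 + (1/2)*(-418/153) = -3/2 - 209/153 = -877/306 ≈ -2.8660)
-6*s = -6*(-877/306) = 877/51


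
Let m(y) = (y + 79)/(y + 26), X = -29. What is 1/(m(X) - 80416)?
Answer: -3/241298 ≈ -1.2433e-5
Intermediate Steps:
m(y) = (79 + y)/(26 + y)
1/(m(X) - 80416) = 1/((79 - 29)/(26 - 29) - 80416) = 1/(50/(-3) - 80416) = 1/(-1/3*50 - 80416) = 1/(-50/3 - 80416) = 1/(-241298/3) = -3/241298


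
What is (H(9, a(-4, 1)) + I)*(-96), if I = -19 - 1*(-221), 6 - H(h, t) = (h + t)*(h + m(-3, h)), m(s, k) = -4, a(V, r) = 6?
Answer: -12768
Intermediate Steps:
H(h, t) = 6 - (-4 + h)*(h + t) (H(h, t) = 6 - (h + t)*(h - 4) = 6 - (h + t)*(-4 + h) = 6 - (-4 + h)*(h + t))
I = 202 (I = -19 + 221 = 202)
(H(9, a(-4, 1)) + I)*(-96) = ((6 - 1*9**2 + 4*9 + 4*6 - 1*9*6) + 202)*(-96) = ((6 - 1*81 + 36 + 24 - 54) + 202)*(-96) = ((6 - 81 + 36 + 24 - 54) + 202)*(-96) = (-69 + 202)*(-96) = 133*(-96) = -12768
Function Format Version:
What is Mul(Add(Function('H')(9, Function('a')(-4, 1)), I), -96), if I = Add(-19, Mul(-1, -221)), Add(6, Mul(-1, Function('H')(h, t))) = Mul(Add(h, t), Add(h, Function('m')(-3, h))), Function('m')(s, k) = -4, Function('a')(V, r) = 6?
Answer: -12768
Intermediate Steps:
Function('H')(h, t) = Add(6, Mul(-1, Add(-4, h), Add(h, t))) (Function('H')(h, t) = Add(6, Mul(-1, Mul(Add(h, t), Add(h, -4)))) = Add(6, Mul(-1, Mul(Add(h, t), Add(-4, h)))) = Add(6, Mul(-1, Mul(Add(-4, h), Add(h, t)))) = Add(6, Mul(-1, Add(-4, h), Add(h, t))))
I = 202 (I = Add(-19, 221) = 202)
Mul(Add(Function('H')(9, Function('a')(-4, 1)), I), -96) = Mul(Add(Add(6, Mul(-1, Pow(9, 2)), Mul(4, 9), Mul(4, 6), Mul(-1, 9, 6)), 202), -96) = Mul(Add(Add(6, Mul(-1, 81), 36, 24, -54), 202), -96) = Mul(Add(Add(6, -81, 36, 24, -54), 202), -96) = Mul(Add(-69, 202), -96) = Mul(133, -96) = -12768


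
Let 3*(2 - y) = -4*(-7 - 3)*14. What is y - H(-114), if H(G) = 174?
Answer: -1076/3 ≈ -358.67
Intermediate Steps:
y = -554/3 (y = 2 - (-4*(-7 - 3))*14/3 = 2 - (-4*(-10))*14/3 = 2 - 40*14/3 = 2 - ⅓*560 = 2 - 560/3 = -554/3 ≈ -184.67)
y - H(-114) = -554/3 - 1*174 = -554/3 - 174 = -1076/3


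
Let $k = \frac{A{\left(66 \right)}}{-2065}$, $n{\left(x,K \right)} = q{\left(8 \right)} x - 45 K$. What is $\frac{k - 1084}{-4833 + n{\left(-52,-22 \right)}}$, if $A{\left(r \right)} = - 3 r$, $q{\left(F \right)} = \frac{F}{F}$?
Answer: $\frac{2238262}{8043175} \approx 0.27828$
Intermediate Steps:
$q{\left(F \right)} = 1$
$n{\left(x,K \right)} = x - 45 K$ ($n{\left(x,K \right)} = 1 x - 45 K = x - 45 K$)
$k = \frac{198}{2065}$ ($k = \frac{\left(-3\right) 66}{-2065} = \left(-198\right) \left(- \frac{1}{2065}\right) = \frac{198}{2065} \approx 0.095884$)
$\frac{k - 1084}{-4833 + n{\left(-52,-22 \right)}} = \frac{\frac{198}{2065} - 1084}{-4833 - -938} = - \frac{2238262}{2065 \left(-4833 + \left(-52 + 990\right)\right)} = - \frac{2238262}{2065 \left(-4833 + 938\right)} = - \frac{2238262}{2065 \left(-3895\right)} = \left(- \frac{2238262}{2065}\right) \left(- \frac{1}{3895}\right) = \frac{2238262}{8043175}$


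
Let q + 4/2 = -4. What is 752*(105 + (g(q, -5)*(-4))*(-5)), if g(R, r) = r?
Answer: 3760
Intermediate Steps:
q = -6 (q = -2 - 4 = -6)
752*(105 + (g(q, -5)*(-4))*(-5)) = 752*(105 - 5*(-4)*(-5)) = 752*(105 + 20*(-5)) = 752*(105 - 100) = 752*5 = 3760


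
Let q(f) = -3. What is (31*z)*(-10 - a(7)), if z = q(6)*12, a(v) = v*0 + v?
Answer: 18972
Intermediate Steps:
a(v) = v (a(v) = 0 + v = v)
z = -36 (z = -3*12 = -36)
(31*z)*(-10 - a(7)) = (31*(-36))*(-10 - 1*7) = -1116*(-10 - 7) = -1116*(-17) = 18972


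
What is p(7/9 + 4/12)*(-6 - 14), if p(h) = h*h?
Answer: -2000/81 ≈ -24.691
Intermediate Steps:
p(h) = h²
p(7/9 + 4/12)*(-6 - 14) = (7/9 + 4/12)²*(-6 - 14) = (7*(⅑) + 4*(1/12))²*(-20) = (7/9 + ⅓)²*(-20) = (10/9)²*(-20) = (100/81)*(-20) = -2000/81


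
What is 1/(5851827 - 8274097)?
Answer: -1/2422270 ≈ -4.1284e-7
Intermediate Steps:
1/(5851827 - 8274097) = 1/(-2422270) = -1/2422270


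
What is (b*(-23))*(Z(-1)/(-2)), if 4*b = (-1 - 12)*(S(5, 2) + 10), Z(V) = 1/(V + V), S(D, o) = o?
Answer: 897/4 ≈ 224.25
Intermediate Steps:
Z(V) = 1/(2*V)
b = -39 (b = ((-1 - 12)*(2 + 10))/4 = (-13*12)/4 = (¼)*(-156) = -39)
(b*(-23))*(Z(-1)/(-2)) = (-39*(-23))*(((½)/(-1))/(-2)) = 897*(((½)*(-1))*(-½)) = 897*(-½*(-½)) = 897*(¼) = 897/4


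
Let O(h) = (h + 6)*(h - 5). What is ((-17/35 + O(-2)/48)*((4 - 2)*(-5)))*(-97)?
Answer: -43553/42 ≈ -1037.0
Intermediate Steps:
O(h) = (-5 + h)*(6 + h) (O(h) = (6 + h)*(-5 + h) = (-5 + h)*(6 + h))
((-17/35 + O(-2)/48)*((4 - 2)*(-5)))*(-97) = ((-17/35 + (-30 - 2 + (-2)²)/48)*((4 - 2)*(-5)))*(-97) = ((-17*1/35 + (-30 - 2 + 4)*(1/48))*(2*(-5)))*(-97) = ((-17/35 - 28*1/48)*(-10))*(-97) = ((-17/35 - 7/12)*(-10))*(-97) = -449/420*(-10)*(-97) = (449/42)*(-97) = -43553/42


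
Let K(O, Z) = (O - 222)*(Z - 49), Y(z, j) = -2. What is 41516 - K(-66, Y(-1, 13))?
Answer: 26828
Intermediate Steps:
K(O, Z) = (-222 + O)*(-49 + Z)
41516 - K(-66, Y(-1, 13)) = 41516 - (10878 - 222*(-2) - 49*(-66) - 66*(-2)) = 41516 - (10878 + 444 + 3234 + 132) = 41516 - 1*14688 = 41516 - 14688 = 26828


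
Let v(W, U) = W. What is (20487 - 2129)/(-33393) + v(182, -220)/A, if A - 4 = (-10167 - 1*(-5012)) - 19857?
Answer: -77529065/139182024 ≈ -0.55703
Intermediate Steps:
A = -25008 (A = 4 + ((-10167 - 1*(-5012)) - 19857) = 4 + ((-10167 + 5012) - 19857) = 4 + (-5155 - 19857) = 4 - 25012 = -25008)
(20487 - 2129)/(-33393) + v(182, -220)/A = (20487 - 2129)/(-33393) + 182/(-25008) = 18358*(-1/33393) + 182*(-1/25008) = -18358/33393 - 91/12504 = -77529065/139182024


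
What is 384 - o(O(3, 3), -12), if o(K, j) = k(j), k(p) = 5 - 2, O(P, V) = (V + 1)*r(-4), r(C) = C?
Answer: 381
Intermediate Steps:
O(P, V) = -4 - 4*V (O(P, V) = (V + 1)*(-4) = (1 + V)*(-4) = -4 - 4*V)
k(p) = 3
o(K, j) = 3
384 - o(O(3, 3), -12) = 384 - 1*3 = 384 - 3 = 381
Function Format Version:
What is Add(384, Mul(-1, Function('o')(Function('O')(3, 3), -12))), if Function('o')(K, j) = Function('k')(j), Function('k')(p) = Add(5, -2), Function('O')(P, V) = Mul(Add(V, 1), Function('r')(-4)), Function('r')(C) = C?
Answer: 381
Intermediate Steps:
Function('O')(P, V) = Add(-4, Mul(-4, V)) (Function('O')(P, V) = Mul(Add(V, 1), -4) = Mul(Add(1, V), -4) = Add(-4, Mul(-4, V)))
Function('k')(p) = 3
Function('o')(K, j) = 3
Add(384, Mul(-1, Function('o')(Function('O')(3, 3), -12))) = Add(384, Mul(-1, 3)) = Add(384, -3) = 381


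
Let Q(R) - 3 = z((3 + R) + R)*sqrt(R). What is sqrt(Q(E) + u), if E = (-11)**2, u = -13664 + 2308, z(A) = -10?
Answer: I*sqrt(11463) ≈ 107.07*I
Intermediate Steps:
u = -11356
E = 121
Q(R) = 3 - 10*sqrt(R)
sqrt(Q(E) + u) = sqrt((3 - 10*sqrt(121)) - 11356) = sqrt((3 - 10*11) - 11356) = sqrt((3 - 110) - 11356) = sqrt(-107 - 11356) = sqrt(-11463) = I*sqrt(11463)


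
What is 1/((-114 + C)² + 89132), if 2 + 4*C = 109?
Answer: 16/1547913 ≈ 1.0337e-5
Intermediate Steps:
C = 107/4 (C = -½ + (¼)*109 = -½ + 109/4 = 107/4 ≈ 26.750)
1/((-114 + C)² + 89132) = 1/((-114 + 107/4)² + 89132) = 1/((-349/4)² + 89132) = 1/(121801/16 + 89132) = 1/(1547913/16) = 16/1547913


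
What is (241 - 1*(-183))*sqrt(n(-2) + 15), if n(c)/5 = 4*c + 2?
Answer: 424*I*sqrt(15) ≈ 1642.1*I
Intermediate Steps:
n(c) = 10 + 20*c (n(c) = 5*(4*c + 2) = 5*(2 + 4*c) = 10 + 20*c)
(241 - 1*(-183))*sqrt(n(-2) + 15) = (241 - 1*(-183))*sqrt((10 + 20*(-2)) + 15) = (241 + 183)*sqrt((10 - 40) + 15) = 424*sqrt(-30 + 15) = 424*sqrt(-15) = 424*(I*sqrt(15)) = 424*I*sqrt(15)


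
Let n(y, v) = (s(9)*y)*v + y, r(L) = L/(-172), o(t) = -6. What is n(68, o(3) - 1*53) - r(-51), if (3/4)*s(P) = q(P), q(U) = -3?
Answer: 2771901/172 ≈ 16116.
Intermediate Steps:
s(P) = -4 (s(P) = (4/3)*(-3) = -4)
r(L) = -L/172 (r(L) = L*(-1/172) = -L/172)
n(y, v) = y - 4*v*y (n(y, v) = (-4*y)*v + y = -4*v*y + y = y - 4*v*y)
n(68, o(3) - 1*53) - r(-51) = 68*(1 - 4*(-6 - 1*53)) - (-1)*(-51)/172 = 68*(1 - 4*(-6 - 53)) - 1*51/172 = 68*(1 - 4*(-59)) - 51/172 = 68*(1 + 236) - 51/172 = 68*237 - 51/172 = 16116 - 51/172 = 2771901/172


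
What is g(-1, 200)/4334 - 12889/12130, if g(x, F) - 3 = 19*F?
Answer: -2432634/13142855 ≈ -0.18509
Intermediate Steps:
g(x, F) = 3 + 19*F
g(-1, 200)/4334 - 12889/12130 = (3 + 19*200)/4334 - 12889/12130 = (3 + 3800)*(1/4334) - 12889*1/12130 = 3803*(1/4334) - 12889/12130 = 3803/4334 - 12889/12130 = -2432634/13142855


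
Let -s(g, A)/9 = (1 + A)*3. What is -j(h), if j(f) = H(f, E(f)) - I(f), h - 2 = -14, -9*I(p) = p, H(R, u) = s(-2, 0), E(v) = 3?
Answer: 85/3 ≈ 28.333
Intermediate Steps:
s(g, A) = -27 - 27*A (s(g, A) = -9*(1 + A)*3 = -9*(3 + 3*A) = -27 - 27*A)
H(R, u) = -27 (H(R, u) = -27 - 27*0 = -27 + 0 = -27)
I(p) = -p/9
h = -12 (h = 2 - 14 = -12)
j(f) = -27 + f/9 (j(f) = -27 - (-1)*f/9 = -27 + f/9)
-j(h) = -(-27 + (⅑)*(-12)) = -(-27 - 4/3) = -1*(-85/3) = 85/3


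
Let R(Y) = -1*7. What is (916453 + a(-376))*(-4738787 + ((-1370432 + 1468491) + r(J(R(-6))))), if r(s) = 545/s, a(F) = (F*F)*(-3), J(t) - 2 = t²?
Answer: -116521798725475/51 ≈ -2.2847e+12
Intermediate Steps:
R(Y) = -7
J(t) = 2 + t²
a(F) = -3*F² (a(F) = F²*(-3) = -3*F²)
(916453 + a(-376))*(-4738787 + ((-1370432 + 1468491) + r(J(R(-6))))) = (916453 - 3*(-376)²)*(-4738787 + ((-1370432 + 1468491) + 545/(2 + (-7)²))) = (916453 - 3*141376)*(-4738787 + (98059 + 545/(2 + 49))) = (916453 - 424128)*(-4738787 + (98059 + 545/51)) = 492325*(-4738787 + (98059 + 545*(1/51))) = 492325*(-4738787 + (98059 + 545/51)) = 492325*(-4738787 + 5001554/51) = 492325*(-236676583/51) = -116521798725475/51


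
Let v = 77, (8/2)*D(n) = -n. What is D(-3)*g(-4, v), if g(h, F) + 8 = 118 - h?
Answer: 171/2 ≈ 85.500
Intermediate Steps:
D(n) = -n/4 (D(n) = (-n)/4 = -n/4)
g(h, F) = 110 - h (g(h, F) = -8 + (118 - h) = 110 - h)
D(-3)*g(-4, v) = (-¼*(-3))*(110 - 1*(-4)) = 3*(110 + 4)/4 = (¾)*114 = 171/2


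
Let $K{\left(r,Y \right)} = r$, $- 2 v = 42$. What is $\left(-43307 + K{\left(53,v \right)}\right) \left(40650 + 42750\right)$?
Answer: $-3607383600$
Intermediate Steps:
$v = -21$ ($v = \left(- \frac{1}{2}\right) 42 = -21$)
$\left(-43307 + K{\left(53,v \right)}\right) \left(40650 + 42750\right) = \left(-43307 + 53\right) \left(40650 + 42750\right) = \left(-43254\right) 83400 = -3607383600$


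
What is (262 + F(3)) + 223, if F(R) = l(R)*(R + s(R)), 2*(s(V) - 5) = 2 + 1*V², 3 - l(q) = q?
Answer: 485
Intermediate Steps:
l(q) = 3 - q
s(V) = 6 + V²/2 (s(V) = 5 + (2 + 1*V²)/2 = 5 + (2 + V²)/2 = 5 + (1 + V²/2) = 6 + V²/2)
F(R) = (3 - R)*(6 + R + R²/2) (F(R) = (3 - R)*(R + (6 + R²/2)) = (3 - R)*(6 + R + R²/2))
(262 + F(3)) + 223 = (262 + (18 + (½)*3² - 3*3 - ½*3³)) + 223 = (262 + (18 + (½)*9 - 9 - ½*27)) + 223 = (262 + (18 + 9/2 - 9 - 27/2)) + 223 = (262 + 0) + 223 = 262 + 223 = 485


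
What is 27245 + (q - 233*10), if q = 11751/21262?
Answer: 529754481/21262 ≈ 24916.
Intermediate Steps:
q = 11751/21262 (q = 11751*(1/21262) = 11751/21262 ≈ 0.55268)
27245 + (q - 233*10) = 27245 + (11751/21262 - 233*10) = 27245 + (11751/21262 - 2330) = 27245 - 49528709/21262 = 529754481/21262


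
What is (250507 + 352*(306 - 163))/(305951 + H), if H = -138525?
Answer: 300843/167426 ≈ 1.7969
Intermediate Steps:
(250507 + 352*(306 - 163))/(305951 + H) = (250507 + 352*(306 - 163))/(305951 - 138525) = (250507 + 352*143)/167426 = (250507 + 50336)*(1/167426) = 300843*(1/167426) = 300843/167426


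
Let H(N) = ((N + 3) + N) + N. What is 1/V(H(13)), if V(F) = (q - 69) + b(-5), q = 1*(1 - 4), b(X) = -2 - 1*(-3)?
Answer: -1/71 ≈ -0.014085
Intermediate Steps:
b(X) = 1 (b(X) = -2 + 3 = 1)
q = -3 (q = 1*(-3) = -3)
H(N) = 3 + 3*N (H(N) = ((3 + N) + N) + N = (3 + 2*N) + N = 3 + 3*N)
V(F) = -71 (V(F) = (-3 - 69) + 1 = -72 + 1 = -71)
1/V(H(13)) = 1/(-71) = -1/71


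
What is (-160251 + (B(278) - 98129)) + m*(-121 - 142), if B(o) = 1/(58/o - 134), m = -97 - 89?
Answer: -3895364953/18597 ≈ -2.0946e+5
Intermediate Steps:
m = -186
B(o) = 1/(-134 + 58/o)
(-160251 + (B(278) - 98129)) + m*(-121 - 142) = (-160251 + (-1*278/(-58 + 134*278) - 98129)) - 186*(-121 - 142) = (-160251 + (-1*278/(-58 + 37252) - 98129)) - 186*(-263) = (-160251 + (-1*278/37194 - 98129)) + 48918 = (-160251 + (-1*278*1/37194 - 98129)) + 48918 = (-160251 + (-139/18597 - 98129)) + 48918 = (-160251 - 1824905152/18597) + 48918 = -4805092999/18597 + 48918 = -3895364953/18597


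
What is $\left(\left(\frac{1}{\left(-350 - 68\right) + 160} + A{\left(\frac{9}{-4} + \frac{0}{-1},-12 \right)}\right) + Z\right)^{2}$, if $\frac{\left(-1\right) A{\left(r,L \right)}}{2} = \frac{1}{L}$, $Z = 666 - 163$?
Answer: $\frac{468116496}{1849} \approx 2.5317 \cdot 10^{5}$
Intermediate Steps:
$Z = 503$
$A{\left(r,L \right)} = - \frac{2}{L}$
$\left(\left(\frac{1}{\left(-350 - 68\right) + 160} + A{\left(\frac{9}{-4} + \frac{0}{-1},-12 \right)}\right) + Z\right)^{2} = \left(\left(\frac{1}{\left(-350 - 68\right) + 160} - \frac{2}{-12}\right) + 503\right)^{2} = \left(\left(\frac{1}{-418 + 160} - - \frac{1}{6}\right) + 503\right)^{2} = \left(\left(\frac{1}{-258} + \frac{1}{6}\right) + 503\right)^{2} = \left(\left(- \frac{1}{258} + \frac{1}{6}\right) + 503\right)^{2} = \left(\frac{7}{43} + 503\right)^{2} = \left(\frac{21636}{43}\right)^{2} = \frac{468116496}{1849}$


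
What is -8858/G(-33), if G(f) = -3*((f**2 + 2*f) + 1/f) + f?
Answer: 97438/34121 ≈ 2.8557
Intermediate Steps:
G(f) = -5*f - 3/f - 3*f**2 (G(f) = -3*(1/f + f**2 + 2*f) + f = (-6*f - 3/f - 3*f**2) + f = -5*f - 3/f - 3*f**2)
-8858/G(-33) = -8858*(-33/(-3 + (-33)**2*(-5 - 3*(-33)))) = -8858*(-33/(-3 + 1089*(-5 + 99))) = -8858*(-33/(-3 + 1089*94)) = -8858*(-33/(-3 + 102366)) = -8858/((-1/33*102363)) = -8858/(-34121/11) = -8858*(-11/34121) = 97438/34121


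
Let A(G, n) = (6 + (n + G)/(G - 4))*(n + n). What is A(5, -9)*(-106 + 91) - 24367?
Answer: -23827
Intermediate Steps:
A(G, n) = 2*n*(6 + (G + n)/(-4 + G)) (A(G, n) = (6 + (G + n)/(-4 + G))*(2*n) = 2*n*(6 + (G + n)/(-4 + G)))
A(5, -9)*(-106 + 91) - 24367 = (2*(-9)*(-24 - 9 + 7*5)/(-4 + 5))*(-106 + 91) - 24367 = (2*(-9)*(-24 - 9 + 35)/1)*(-15) - 24367 = (2*(-9)*1*2)*(-15) - 24367 = -36*(-15) - 24367 = 540 - 24367 = -23827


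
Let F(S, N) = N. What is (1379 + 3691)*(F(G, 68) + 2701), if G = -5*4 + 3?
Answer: 14038830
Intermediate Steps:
G = -17 (G = -20 + 3 = -17)
(1379 + 3691)*(F(G, 68) + 2701) = (1379 + 3691)*(68 + 2701) = 5070*2769 = 14038830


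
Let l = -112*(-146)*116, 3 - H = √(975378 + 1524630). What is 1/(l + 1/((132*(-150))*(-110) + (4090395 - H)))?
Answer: 74531718567847070184/141374148794498383917791233 + 2*√625002/141374148794498383917791233 ≈ 5.2719e-7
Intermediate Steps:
H = 3 - 2*√625002 (H = 3 - √(975378 + 1524630) = 3 - √2500008 = 3 - 2*√625002 ≈ -1578.1)
l = 1896832 (l = 16352*116 = 1896832)
1/(l + 1/((132*(-150))*(-110) + (4090395 - H))) = 1/(1896832 + 1/((132*(-150))*(-110) + (4090395 - (3 - 2*√625002)))) = 1/(1896832 + 1/(-19800*(-110) + (4090395 + (-3 + 2*√625002)))) = 1/(1896832 + 1/(2178000 + (4090392 + 2*√625002))) = 1/(1896832 + 1/(6268392 + 2*√625002))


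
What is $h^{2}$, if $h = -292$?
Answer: $85264$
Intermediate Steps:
$h^{2} = \left(-292\right)^{2} = 85264$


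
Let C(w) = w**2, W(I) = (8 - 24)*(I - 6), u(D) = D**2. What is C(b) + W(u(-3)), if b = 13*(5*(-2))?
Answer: 16852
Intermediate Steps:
W(I) = 96 - 16*I (W(I) = -16*(-6 + I) = 96 - 16*I)
b = -130 (b = 13*(-10) = -130)
C(b) + W(u(-3)) = (-130)**2 + (96 - 16*(-3)**2) = 16900 + (96 - 16*9) = 16900 + (96 - 144) = 16900 - 48 = 16852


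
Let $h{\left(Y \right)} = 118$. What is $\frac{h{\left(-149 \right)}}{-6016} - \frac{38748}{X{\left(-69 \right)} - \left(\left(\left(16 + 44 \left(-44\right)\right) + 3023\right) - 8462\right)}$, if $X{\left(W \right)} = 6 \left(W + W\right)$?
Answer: $- \frac{38979771}{6548416} \approx -5.9526$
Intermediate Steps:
$X{\left(W \right)} = 12 W$ ($X{\left(W \right)} = 6 \cdot 2 W = 12 W$)
$\frac{h{\left(-149 \right)}}{-6016} - \frac{38748}{X{\left(-69 \right)} - \left(\left(\left(16 + 44 \left(-44\right)\right) + 3023\right) - 8462\right)} = \frac{118}{-6016} - \frac{38748}{12 \left(-69\right) - \left(\left(\left(16 + 44 \left(-44\right)\right) + 3023\right) - 8462\right)} = 118 \left(- \frac{1}{6016}\right) - \frac{38748}{-828 - \left(\left(\left(16 - 1936\right) + 3023\right) - 8462\right)} = - \frac{59}{3008} - \frac{38748}{-828 - \left(\left(-1920 + 3023\right) - 8462\right)} = - \frac{59}{3008} - \frac{38748}{-828 - \left(1103 - 8462\right)} = - \frac{59}{3008} - \frac{38748}{-828 - -7359} = - \frac{59}{3008} - \frac{38748}{-828 + 7359} = - \frac{59}{3008} - \frac{38748}{6531} = - \frac{59}{3008} - \frac{12916}{2177} = - \frac{38979771}{6548416}$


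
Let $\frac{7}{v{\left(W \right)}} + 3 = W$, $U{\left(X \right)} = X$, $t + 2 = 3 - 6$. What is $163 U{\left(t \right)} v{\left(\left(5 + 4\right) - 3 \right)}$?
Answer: $- \frac{5705}{3} \approx -1901.7$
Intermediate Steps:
$t = -5$ ($t = -2 + \left(3 - 6\right) = -2 - 3 = -5$)
$v{\left(W \right)} = \frac{7}{-3 + W}$
$163 U{\left(t \right)} v{\left(\left(5 + 4\right) - 3 \right)} = 163 \left(-5\right) \frac{7}{-3 + \left(\left(5 + 4\right) - 3\right)} = - 815 \frac{7}{-3 + \left(9 - 3\right)} = - 815 \frac{7}{-3 + 6} = - 815 \cdot \frac{7}{3} = - 815 \cdot 7 \cdot \frac{1}{3} = \left(-815\right) \frac{7}{3} = - \frac{5705}{3}$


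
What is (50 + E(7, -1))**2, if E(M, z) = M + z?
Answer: 3136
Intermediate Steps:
(50 + E(7, -1))**2 = (50 + (7 - 1))**2 = (50 + 6)**2 = 56**2 = 3136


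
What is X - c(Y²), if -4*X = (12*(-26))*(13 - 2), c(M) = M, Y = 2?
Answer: 854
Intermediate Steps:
X = 858 (X = -12*(-26)*(13 - 2)/4 = -(-78)*11 = -¼*(-3432) = 858)
X - c(Y²) = 858 - 1*2² = 858 - 1*4 = 858 - 4 = 854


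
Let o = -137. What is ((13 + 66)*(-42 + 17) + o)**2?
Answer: 4460544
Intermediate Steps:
((13 + 66)*(-42 + 17) + o)**2 = ((13 + 66)*(-42 + 17) - 137)**2 = (79*(-25) - 137)**2 = (-1975 - 137)**2 = (-2112)**2 = 4460544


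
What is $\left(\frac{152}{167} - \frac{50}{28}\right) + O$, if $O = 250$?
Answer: $\frac{582453}{2338} \approx 249.12$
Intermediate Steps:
$\left(\frac{152}{167} - \frac{50}{28}\right) + O = \left(\frac{152}{167} - \frac{50}{28}\right) + 250 = \left(152 \cdot \frac{1}{167} - \frac{25}{14}\right) + 250 = \left(\frac{152}{167} - \frac{25}{14}\right) + 250 = - \frac{2047}{2338} + 250 = \frac{582453}{2338}$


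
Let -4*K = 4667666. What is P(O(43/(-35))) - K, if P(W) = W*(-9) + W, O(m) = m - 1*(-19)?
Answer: 81674203/70 ≈ 1.1668e+6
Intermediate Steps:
K = -2333833/2 (K = -1/4*4667666 = -2333833/2 ≈ -1.1669e+6)
O(m) = 19 + m (O(m) = m + 19 = 19 + m)
P(W) = -8*W (P(W) = -9*W + W = -8*W)
P(O(43/(-35))) - K = -8*(19 + 43/(-35)) - 1*(-2333833/2) = -8*(19 + 43*(-1/35)) + 2333833/2 = -8*(19 - 43/35) + 2333833/2 = -8*622/35 + 2333833/2 = -4976/35 + 2333833/2 = 81674203/70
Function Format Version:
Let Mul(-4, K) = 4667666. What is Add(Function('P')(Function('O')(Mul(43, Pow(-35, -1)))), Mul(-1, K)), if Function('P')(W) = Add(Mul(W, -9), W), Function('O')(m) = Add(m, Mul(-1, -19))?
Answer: Rational(81674203, 70) ≈ 1.1668e+6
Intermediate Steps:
K = Rational(-2333833, 2) (K = Mul(Rational(-1, 4), 4667666) = Rational(-2333833, 2) ≈ -1.1669e+6)
Function('O')(m) = Add(19, m) (Function('O')(m) = Add(m, 19) = Add(19, m))
Function('P')(W) = Mul(-8, W) (Function('P')(W) = Add(Mul(-9, W), W) = Mul(-8, W))
Add(Function('P')(Function('O')(Mul(43, Pow(-35, -1)))), Mul(-1, K)) = Add(Mul(-8, Add(19, Mul(43, Pow(-35, -1)))), Mul(-1, Rational(-2333833, 2))) = Add(Mul(-8, Add(19, Mul(43, Rational(-1, 35)))), Rational(2333833, 2)) = Add(Mul(-8, Add(19, Rational(-43, 35))), Rational(2333833, 2)) = Add(Mul(-8, Rational(622, 35)), Rational(2333833, 2)) = Add(Rational(-4976, 35), Rational(2333833, 2)) = Rational(81674203, 70)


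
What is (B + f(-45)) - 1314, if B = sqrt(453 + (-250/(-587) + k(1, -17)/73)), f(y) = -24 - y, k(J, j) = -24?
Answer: -1293 + sqrt(831980660915)/42851 ≈ -1271.7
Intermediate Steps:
B = sqrt(831980660915)/42851 (B = sqrt(453 + (-250/(-587) - 24/73)) = sqrt(453 + (-250*(-1/587) - 24*1/73)) = sqrt(453 + (250/587 - 24/73)) = sqrt(453 + 4162/42851) = sqrt(19415665/42851) = sqrt(831980660915)/42851 ≈ 21.286)
(B + f(-45)) - 1314 = (sqrt(831980660915)/42851 + (-24 - 1*(-45))) - 1314 = (sqrt(831980660915)/42851 + (-24 + 45)) - 1314 = (sqrt(831980660915)/42851 + 21) - 1314 = (21 + sqrt(831980660915)/42851) - 1314 = -1293 + sqrt(831980660915)/42851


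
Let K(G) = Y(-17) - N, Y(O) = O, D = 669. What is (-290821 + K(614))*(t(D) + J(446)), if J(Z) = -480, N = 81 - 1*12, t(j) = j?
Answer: -54981423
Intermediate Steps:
N = 69 (N = 81 - 12 = 69)
K(G) = -86 (K(G) = -17 - 1*69 = -17 - 69 = -86)
(-290821 + K(614))*(t(D) + J(446)) = (-290821 - 86)*(669 - 480) = -290907*189 = -54981423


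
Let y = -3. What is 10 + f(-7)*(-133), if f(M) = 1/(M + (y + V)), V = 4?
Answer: 193/6 ≈ 32.167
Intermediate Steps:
f(M) = 1/(1 + M) (f(M) = 1/(M + (-3 + 4)) = 1/(M + 1) = 1/(1 + M))
10 + f(-7)*(-133) = 10 - 133/(1 - 7) = 10 - 133/(-6) = 10 - ⅙*(-133) = 10 + 133/6 = 193/6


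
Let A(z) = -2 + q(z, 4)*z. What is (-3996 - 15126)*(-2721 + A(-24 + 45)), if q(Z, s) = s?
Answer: 50462958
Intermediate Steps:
A(z) = -2 + 4*z
(-3996 - 15126)*(-2721 + A(-24 + 45)) = (-3996 - 15126)*(-2721 + (-2 + 4*(-24 + 45))) = -19122*(-2721 + (-2 + 4*21)) = -19122*(-2721 + (-2 + 84)) = -19122*(-2721 + 82) = -19122*(-2639) = 50462958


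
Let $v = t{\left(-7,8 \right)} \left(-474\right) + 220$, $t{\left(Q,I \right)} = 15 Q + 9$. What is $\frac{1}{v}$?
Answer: $\frac{1}{45724} \approx 2.187 \cdot 10^{-5}$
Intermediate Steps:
$t{\left(Q,I \right)} = 9 + 15 Q$
$v = 45724$ ($v = \left(9 + 15 \left(-7\right)\right) \left(-474\right) + 220 = \left(9 - 105\right) \left(-474\right) + 220 = \left(-96\right) \left(-474\right) + 220 = 45504 + 220 = 45724$)
$\frac{1}{v} = \frac{1}{45724}$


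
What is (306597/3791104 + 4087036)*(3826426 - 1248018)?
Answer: 4993853792686938641/473888 ≈ 1.0538e+13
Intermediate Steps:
(306597/3791104 + 4087036)*(3826426 - 1248018) = (306597*(1/3791104) + 4087036)*2578408 = (306597/3791104 + 4087036)*2578408 = (15494378834341/3791104)*2578408 = 4993853792686938641/473888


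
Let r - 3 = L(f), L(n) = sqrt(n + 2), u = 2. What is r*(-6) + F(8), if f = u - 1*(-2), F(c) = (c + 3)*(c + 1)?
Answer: 81 - 6*sqrt(6) ≈ 66.303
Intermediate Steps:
F(c) = (1 + c)*(3 + c) (F(c) = (3 + c)*(1 + c) = (1 + c)*(3 + c))
f = 4 (f = 2 - 1*(-2) = 2 + 2 = 4)
L(n) = sqrt(2 + n)
r = 3 + sqrt(6) (r = 3 + sqrt(2 + 4) = 3 + sqrt(6) ≈ 5.4495)
r*(-6) + F(8) = (3 + sqrt(6))*(-6) + (3 + 8**2 + 4*8) = (-18 - 6*sqrt(6)) + (3 + 64 + 32) = (-18 - 6*sqrt(6)) + 99 = 81 - 6*sqrt(6)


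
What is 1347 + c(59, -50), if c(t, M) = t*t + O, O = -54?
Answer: 4774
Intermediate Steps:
c(t, M) = -54 + t² (c(t, M) = t*t - 54 = t² - 54 = -54 + t²)
1347 + c(59, -50) = 1347 + (-54 + 59²) = 1347 + (-54 + 3481) = 1347 + 3427 = 4774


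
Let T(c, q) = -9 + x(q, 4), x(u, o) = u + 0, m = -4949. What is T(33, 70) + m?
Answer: -4888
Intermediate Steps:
x(u, o) = u
T(c, q) = -9 + q
T(33, 70) + m = (-9 + 70) - 4949 = 61 - 4949 = -4888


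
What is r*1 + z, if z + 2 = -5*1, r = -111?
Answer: -118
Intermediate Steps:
z = -7 (z = -2 - 5*1 = -2 - 5 = -7)
r*1 + z = -111*1 - 7 = -111 - 7 = -118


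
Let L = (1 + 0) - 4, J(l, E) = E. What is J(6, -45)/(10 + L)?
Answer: -45/7 ≈ -6.4286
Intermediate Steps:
L = -3 (L = 1 - 4 = -3)
J(6, -45)/(10 + L) = -45/(10 - 3) = -45/7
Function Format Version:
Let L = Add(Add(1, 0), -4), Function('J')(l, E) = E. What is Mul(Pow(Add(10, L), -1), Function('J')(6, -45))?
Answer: Rational(-45, 7) ≈ -6.4286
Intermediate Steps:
L = -3 (L = Add(1, -4) = -3)
Mul(Pow(Add(10, L), -1), Function('J')(6, -45)) = Mul(Pow(Add(10, -3), -1), -45) = Mul(Pow(7, -1), -45) = Mul(Rational(1, 7), -45) = Rational(-45, 7)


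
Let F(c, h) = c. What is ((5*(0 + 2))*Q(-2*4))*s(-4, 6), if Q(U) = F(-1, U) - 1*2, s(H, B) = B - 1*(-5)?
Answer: -330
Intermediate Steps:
s(H, B) = 5 + B (s(H, B) = B + 5 = 5 + B)
Q(U) = -3 (Q(U) = -1 - 1*2 = -1 - 2 = -3)
((5*(0 + 2))*Q(-2*4))*s(-4, 6) = ((5*(0 + 2))*(-3))*(5 + 6) = ((5*2)*(-3))*11 = (10*(-3))*11 = -30*11 = -330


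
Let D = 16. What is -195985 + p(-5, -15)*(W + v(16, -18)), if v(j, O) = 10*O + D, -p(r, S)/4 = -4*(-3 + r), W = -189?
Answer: -150801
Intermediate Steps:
p(r, S) = -48 + 16*r (p(r, S) = -(-16)*(-3 + r) = -4*(12 - 4*r) = -48 + 16*r)
v(j, O) = 16 + 10*O (v(j, O) = 10*O + 16 = 16 + 10*O)
-195985 + p(-5, -15)*(W + v(16, -18)) = -195985 + (-48 + 16*(-5))*(-189 + (16 + 10*(-18))) = -195985 + (-48 - 80)*(-189 + (16 - 180)) = -195985 - 128*(-189 - 164) = -195985 - 128*(-353) = -195985 + 45184 = -150801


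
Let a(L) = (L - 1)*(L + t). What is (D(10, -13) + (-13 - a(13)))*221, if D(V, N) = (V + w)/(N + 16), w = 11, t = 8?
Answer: -57018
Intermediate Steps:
a(L) = (-1 + L)*(8 + L) (a(L) = (L - 1)*(L + 8) = (-1 + L)*(8 + L))
D(V, N) = (11 + V)/(16 + N) (D(V, N) = (V + 11)/(N + 16) = (11 + V)/(16 + N))
(D(10, -13) + (-13 - a(13)))*221 = ((11 + 10)/(16 - 13) + (-13 - (-8 + 13² + 7*13)))*221 = (21/3 + (-13 - (-8 + 169 + 91)))*221 = ((⅓)*21 + (-13 - 1*252))*221 = (7 + (-13 - 252))*221 = (7 - 265)*221 = -258*221 = -57018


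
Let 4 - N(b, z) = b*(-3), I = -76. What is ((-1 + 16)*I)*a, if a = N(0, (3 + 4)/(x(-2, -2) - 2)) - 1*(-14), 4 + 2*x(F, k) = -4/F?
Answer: -20520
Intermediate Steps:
x(F, k) = -2 - 2/F (x(F, k) = -2 + (-4/F)/2 = -2 - 2/F)
N(b, z) = 4 + 3*b (N(b, z) = 4 - b*(-3) = 4 - (-3)*b = 4 + 3*b)
a = 18 (a = (4 + 3*0) - 1*(-14) = (4 + 0) + 14 = 4 + 14 = 18)
((-1 + 16)*I)*a = ((-1 + 16)*(-76))*18 = (15*(-76))*18 = -1140*18 = -20520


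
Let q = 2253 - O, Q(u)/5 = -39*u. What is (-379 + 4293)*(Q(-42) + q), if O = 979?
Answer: 37042096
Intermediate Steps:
Q(u) = -195*u (Q(u) = 5*(-39*u) = -195*u)
q = 1274 (q = 2253 - 1*979 = 2253 - 979 = 1274)
(-379 + 4293)*(Q(-42) + q) = (-379 + 4293)*(-195*(-42) + 1274) = 3914*(8190 + 1274) = 3914*9464 = 37042096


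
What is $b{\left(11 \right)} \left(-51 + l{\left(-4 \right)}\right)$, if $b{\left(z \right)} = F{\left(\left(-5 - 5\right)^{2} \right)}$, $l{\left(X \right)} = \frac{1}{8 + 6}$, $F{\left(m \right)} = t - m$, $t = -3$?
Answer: $\frac{73439}{14} \approx 5245.6$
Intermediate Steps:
$F{\left(m \right)} = -3 - m$
$l{\left(X \right)} = \frac{1}{14}$
$b{\left(z \right)} = -103$ ($b{\left(z \right)} = -3 - \left(-5 - 5\right)^{2} = -3 - \left(-10\right)^{2} = -3 - 100 = -103$)
$b{\left(11 \right)} \left(-51 + l{\left(-4 \right)}\right) = - 103 \left(-51 + \frac{1}{14}\right) = \left(-103\right) \left(- \frac{713}{14}\right) = \frac{73439}{14}$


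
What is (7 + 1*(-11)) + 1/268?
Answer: -1071/268 ≈ -3.9963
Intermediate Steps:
(7 + 1*(-11)) + 1/268 = (7 - 11) + 1/268 = -4 + 1/268 = -1071/268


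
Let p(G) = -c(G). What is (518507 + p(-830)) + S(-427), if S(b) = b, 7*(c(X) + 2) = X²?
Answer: 2937674/7 ≈ 4.1967e+5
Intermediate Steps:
c(X) = -2 + X²/7
p(G) = 2 - G²/7 (p(G) = -(-2 + G²/7) = 2 - G²/7)
(518507 + p(-830)) + S(-427) = (518507 + (2 - ⅐*(-830)²)) - 427 = (518507 + (2 - ⅐*688900)) - 427 = (518507 + (2 - 688900/7)) - 427 = (518507 - 688886/7) - 427 = 2940663/7 - 427 = 2937674/7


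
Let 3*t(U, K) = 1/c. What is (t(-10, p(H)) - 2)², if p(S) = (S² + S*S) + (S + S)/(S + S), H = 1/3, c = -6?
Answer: 1369/324 ≈ 4.2253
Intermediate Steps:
H = ⅓ (H = 1*(⅓) = ⅓ ≈ 0.33333)
p(S) = 1 + 2*S² (p(S) = (S² + S²) + (2*S)/((2*S)) = 2*S² + (2*S)*(1/(2*S)) = 2*S² + 1 = 1 + 2*S²)
t(U, K) = -1/18 (t(U, K) = (⅓)/(-6) = (⅓)*(-⅙) = -1/18)
(t(-10, p(H)) - 2)² = (-1/18 - 2)² = (-37/18)² = 1369/324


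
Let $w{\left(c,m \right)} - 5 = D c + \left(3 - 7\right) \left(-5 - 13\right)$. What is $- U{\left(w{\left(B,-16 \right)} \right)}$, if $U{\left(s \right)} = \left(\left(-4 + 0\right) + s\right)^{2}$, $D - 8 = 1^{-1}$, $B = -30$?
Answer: $-38809$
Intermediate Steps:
$D = 9$ ($D = 8 + 1^{-1} = 8 + 1 = 9$)
$w{\left(c,m \right)} = 77 + 9 c$ ($w{\left(c,m \right)} = 5 + \left(9 c + \left(3 - 7\right) \left(-5 - 13\right)\right) = 5 + \left(9 c - -72\right) = 5 + \left(9 c + 72\right) = 5 + \left(72 + 9 c\right) = 77 + 9 c$)
$U{\left(s \right)} = \left(-4 + s\right)^{2}$
$- U{\left(w{\left(B,-16 \right)} \right)} = - \left(-4 + \left(77 + 9 \left(-30\right)\right)\right)^{2} = - \left(-4 + \left(77 - 270\right)\right)^{2} = - \left(-4 - 193\right)^{2} = - \left(-197\right)^{2} = \left(-1\right) 38809 = -38809$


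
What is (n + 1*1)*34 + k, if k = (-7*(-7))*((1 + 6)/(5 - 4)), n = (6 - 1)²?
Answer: 1227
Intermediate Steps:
n = 25 (n = 5² = 25)
k = 343 (k = 49*(7/1) = 49*(7*1) = 49*7 = 343)
(n + 1*1)*34 + k = (25 + 1*1)*34 + 343 = (25 + 1)*34 + 343 = 26*34 + 343 = 884 + 343 = 1227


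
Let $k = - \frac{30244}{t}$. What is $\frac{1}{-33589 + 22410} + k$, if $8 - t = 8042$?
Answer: $\frac{169044821}{44906043} \approx 3.7644$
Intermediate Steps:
$t = -8034$ ($t = 8 - 8042 = -8034$)
$k = \frac{15122}{4017}$ ($k = - \frac{30244}{-8034} = \left(-30244\right) \left(- \frac{1}{8034}\right) = \frac{15122}{4017} \approx 3.7645$)
$\frac{1}{-33589 + 22410} + k = \frac{1}{-33589 + 22410} + \frac{15122}{4017} = \frac{1}{-11179} + \frac{15122}{4017} = - \frac{1}{11179} + \frac{15122}{4017} = \frac{169044821}{44906043}$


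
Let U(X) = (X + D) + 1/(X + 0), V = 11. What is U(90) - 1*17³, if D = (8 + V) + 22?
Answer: -430379/90 ≈ -4782.0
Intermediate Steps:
D = 41 (D = (8 + 11) + 22 = 19 + 22 = 41)
U(X) = 41 + X + 1/X (U(X) = (X + 41) + 1/(X + 0) = (41 + X) + 1/X = 41 + X + 1/X)
U(90) - 1*17³ = (41 + 90 + 1/90) - 1*17³ = (41 + 90 + 1/90) - 1*4913 = 11791/90 - 4913 = -430379/90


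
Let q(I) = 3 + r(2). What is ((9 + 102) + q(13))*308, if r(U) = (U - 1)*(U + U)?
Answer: 36344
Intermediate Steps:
r(U) = 2*U*(-1 + U) (r(U) = (-1 + U)*(2*U) = 2*U*(-1 + U))
q(I) = 7 (q(I) = 3 + 2*2*(-1 + 2) = 3 + 2*2*1 = 3 + 4 = 7)
((9 + 102) + q(13))*308 = ((9 + 102) + 7)*308 = (111 + 7)*308 = 118*308 = 36344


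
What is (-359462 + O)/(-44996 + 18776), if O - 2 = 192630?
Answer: 5561/874 ≈ 6.3627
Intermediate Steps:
O = 192632 (O = 2 + 192630 = 192632)
(-359462 + O)/(-44996 + 18776) = (-359462 + 192632)/(-44996 + 18776) = -166830/(-26220) = -166830*(-1/26220) = 5561/874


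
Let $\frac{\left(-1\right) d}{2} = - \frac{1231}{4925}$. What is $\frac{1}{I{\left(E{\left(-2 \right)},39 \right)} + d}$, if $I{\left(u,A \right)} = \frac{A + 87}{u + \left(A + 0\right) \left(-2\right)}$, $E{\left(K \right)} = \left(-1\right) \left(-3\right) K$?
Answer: $- \frac{9850}{9851} \approx -0.9999$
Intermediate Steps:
$E{\left(K \right)} = 3 K$
$d = \frac{2462}{4925}$ ($d = - 2 \left(- \frac{1231}{4925}\right) = - 2 \left(\left(-1231\right) \frac{1}{4925}\right) = \left(-2\right) \left(- \frac{1231}{4925}\right) = \frac{2462}{4925} \approx 0.4999$)
$I{\left(u,A \right)} = \frac{87 + A}{u - 2 A}$ ($I{\left(u,A \right)} = \frac{87 + A}{u + A \left(-2\right)} = \frac{87 + A}{u - 2 A}$)
$\frac{1}{I{\left(E{\left(-2 \right)},39 \right)} + d} = \frac{1}{\frac{87 + 39}{3 \left(-2\right) - 78} + \frac{2462}{4925}} = \frac{1}{\frac{1}{-6 - 78} \cdot 126 + \frac{2462}{4925}} = \frac{1}{\frac{1}{-84} \cdot 126 + \frac{2462}{4925}} = \frac{1}{\left(- \frac{1}{84}\right) 126 + \frac{2462}{4925}} = \frac{1}{- \frac{3}{2} + \frac{2462}{4925}} = \frac{1}{- \frac{9851}{9850}} = - \frac{9850}{9851}$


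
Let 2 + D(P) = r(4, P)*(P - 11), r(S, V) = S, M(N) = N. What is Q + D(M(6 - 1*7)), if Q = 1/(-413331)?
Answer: -20666551/413331 ≈ -50.000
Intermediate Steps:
D(P) = -46 + 4*P (D(P) = -2 + 4*(P - 11) = -2 + 4*(-11 + P) = -2 + (-44 + 4*P) = -46 + 4*P)
Q = -1/413331 ≈ -2.4194e-6
Q + D(M(6 - 1*7)) = -1/413331 + (-46 + 4*(6 - 1*7)) = -1/413331 + (-46 + 4*(6 - 7)) = -1/413331 + (-46 + 4*(-1)) = -1/413331 + (-46 - 4) = -1/413331 - 50 = -20666551/413331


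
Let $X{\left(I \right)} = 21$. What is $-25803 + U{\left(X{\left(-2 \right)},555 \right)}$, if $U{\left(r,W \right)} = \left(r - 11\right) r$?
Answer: $-25593$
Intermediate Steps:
$U{\left(r,W \right)} = r \left(-11 + r\right)$ ($U{\left(r,W \right)} = \left(-11 + r\right) r = r \left(-11 + r\right)$)
$-25803 + U{\left(X{\left(-2 \right)},555 \right)} = -25803 + 21 \left(-11 + 21\right) = -25803 + 21 \cdot 10 = -25803 + 210 = -25593$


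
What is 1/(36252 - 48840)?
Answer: -1/12588 ≈ -7.9441e-5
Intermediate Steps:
1/(36252 - 48840) = 1/(-12588) = -1/12588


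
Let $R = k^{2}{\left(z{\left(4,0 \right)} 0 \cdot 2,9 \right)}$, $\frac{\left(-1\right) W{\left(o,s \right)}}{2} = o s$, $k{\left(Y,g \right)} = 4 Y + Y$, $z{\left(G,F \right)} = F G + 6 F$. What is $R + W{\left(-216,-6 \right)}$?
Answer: $-2592$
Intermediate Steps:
$z{\left(G,F \right)} = 6 F + F G$
$k{\left(Y,g \right)} = 5 Y$
$W{\left(o,s \right)} = - 2 o s$
$R = 0$ ($R = \left(5 \cdot 0 \left(6 + 4\right) 0 \cdot 2\right)^{2} = \left(5 \cdot 0 \cdot 10 \cdot 0 \cdot 2\right)^{2} = \left(5 \cdot 0 \cdot 0 \cdot 2\right)^{2} = \left(5 \cdot 0 \cdot 2\right)^{2} = \left(5 \cdot 0\right)^{2} = 0^{2} = 0$)
$R + W{\left(-216,-6 \right)} = 0 - \left(-432\right) \left(-6\right) = 0 - 2592 = -2592$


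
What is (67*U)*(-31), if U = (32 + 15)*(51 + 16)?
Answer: -6540473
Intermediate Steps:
U = 3149 (U = 47*67 = 3149)
(67*U)*(-31) = (67*3149)*(-31) = 210983*(-31) = -6540473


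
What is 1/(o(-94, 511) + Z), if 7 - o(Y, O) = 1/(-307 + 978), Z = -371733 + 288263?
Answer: -671/56003674 ≈ -1.1981e-5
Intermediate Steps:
Z = -83470
o(Y, O) = 4696/671 (o(Y, O) = 7 - 1/(-307 + 978) = 7 - 1/671 = 4696/671)
1/(o(-94, 511) + Z) = 1/(4696/671 - 83470) = 1/(-56003674/671) = -671/56003674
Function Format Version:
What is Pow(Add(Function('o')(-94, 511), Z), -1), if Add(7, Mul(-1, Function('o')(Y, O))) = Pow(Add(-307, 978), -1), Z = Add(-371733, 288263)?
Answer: Rational(-671, 56003674) ≈ -1.1981e-5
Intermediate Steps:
Z = -83470
Function('o')(Y, O) = Rational(4696, 671) (Function('o')(Y, O) = Add(7, Mul(-1, Pow(Add(-307, 978), -1))) = Add(7, Mul(-1, Pow(671, -1))) = Add(7, Mul(-1, Rational(1, 671))) = Add(7, Rational(-1, 671)) = Rational(4696, 671))
Pow(Add(Function('o')(-94, 511), Z), -1) = Pow(Add(Rational(4696, 671), -83470), -1) = Pow(Rational(-56003674, 671), -1) = Rational(-671, 56003674)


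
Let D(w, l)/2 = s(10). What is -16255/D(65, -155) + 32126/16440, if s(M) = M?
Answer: -3332371/4110 ≈ -810.80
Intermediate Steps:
D(w, l) = 20 (D(w, l) = 2*10 = 20)
-16255/D(65, -155) + 32126/16440 = -16255/20 + 32126/16440 = -16255*1/20 + 32126*(1/16440) = -3251/4 + 16063/8220 = -3332371/4110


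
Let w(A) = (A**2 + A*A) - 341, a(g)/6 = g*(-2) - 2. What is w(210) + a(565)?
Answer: 81067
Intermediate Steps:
a(g) = -12 - 12*g (a(g) = 6*(g*(-2) - 2) = 6*(-2*g - 2) = 6*(-2 - 2*g) = -12 - 12*g)
w(A) = -341 + 2*A**2 (w(A) = (A**2 + A**2) - 341 = 2*A**2 - 341 = -341 + 2*A**2)
w(210) + a(565) = (-341 + 2*210**2) + (-12 - 12*565) = (-341 + 2*44100) + (-12 - 6780) = (-341 + 88200) - 6792 = 87859 - 6792 = 81067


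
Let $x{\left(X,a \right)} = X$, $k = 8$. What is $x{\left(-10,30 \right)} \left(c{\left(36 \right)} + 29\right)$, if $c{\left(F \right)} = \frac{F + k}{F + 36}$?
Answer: $- \frac{2665}{9} \approx -296.11$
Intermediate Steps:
$c{\left(F \right)} = \frac{8 + F}{36 + F}$ ($c{\left(F \right)} = \frac{F + 8}{F + 36} = \frac{8 + F}{36 + F}$)
$x{\left(-10,30 \right)} \left(c{\left(36 \right)} + 29\right) = - 10 \left(\frac{8 + 36}{36 + 36} + 29\right) = - 10 \left(\frac{1}{72} \cdot 44 + 29\right) = - 10 \left(\frac{11}{18} + 29\right) = \left(-10\right) \frac{533}{18} = - \frac{2665}{9}$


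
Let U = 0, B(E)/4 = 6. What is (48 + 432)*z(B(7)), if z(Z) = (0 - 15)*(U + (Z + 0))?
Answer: -172800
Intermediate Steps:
B(E) = 24 (B(E) = 4*6 = 24)
z(Z) = -15*Z (z(Z) = (0 - 15)*(0 + (Z + 0)) = -15*(0 + Z) = -15*Z)
(48 + 432)*z(B(7)) = (48 + 432)*(-15*24) = 480*(-360) = -172800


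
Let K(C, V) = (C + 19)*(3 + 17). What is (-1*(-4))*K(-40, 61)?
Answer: -1680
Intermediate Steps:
K(C, V) = 380 + 20*C (K(C, V) = (19 + C)*20 = 380 + 20*C)
(-1*(-4))*K(-40, 61) = (-1*(-4))*(380 + 20*(-40)) = 4*(380 - 800) = 4*(-420) = -1680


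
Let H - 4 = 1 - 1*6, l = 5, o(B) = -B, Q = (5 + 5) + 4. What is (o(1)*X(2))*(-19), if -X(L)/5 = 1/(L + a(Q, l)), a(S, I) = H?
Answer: -95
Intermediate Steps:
Q = 14 (Q = 10 + 4 = 14)
H = -1 (H = 4 + (1 - 1*6) = 4 + (1 - 6) = 4 - 5 = -1)
a(S, I) = -1
X(L) = -5/(-1 + L) (X(L) = -5/(L - 1) = -5/(-1 + L))
(o(1)*X(2))*(-19) = ((-1*1)*(-5/(-1 + 2)))*(-19) = -(-5)/1*(-19) = -(-5)*(-19) = -1*(-5)*(-19) = 5*(-19) = -95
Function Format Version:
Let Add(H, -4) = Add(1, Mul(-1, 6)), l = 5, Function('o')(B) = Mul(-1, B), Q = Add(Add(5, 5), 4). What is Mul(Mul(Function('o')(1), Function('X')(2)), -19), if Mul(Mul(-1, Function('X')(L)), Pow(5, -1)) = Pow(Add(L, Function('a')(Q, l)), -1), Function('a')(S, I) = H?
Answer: -95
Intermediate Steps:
Q = 14 (Q = Add(10, 4) = 14)
H = -1 (H = Add(4, Add(1, Mul(-1, 6))) = Add(4, Add(1, -6)) = Add(4, -5) = -1)
Function('a')(S, I) = -1
Function('X')(L) = Mul(-5, Pow(Add(-1, L), -1)) (Function('X')(L) = Mul(-5, Pow(Add(L, -1), -1)) = Mul(-5, Pow(Add(-1, L), -1)))
Mul(Mul(Function('o')(1), Function('X')(2)), -19) = Mul(Mul(Mul(-1, 1), Mul(-5, Pow(Add(-1, 2), -1))), -19) = Mul(Mul(-1, Mul(-5, Pow(1, -1))), -19) = Mul(Mul(-1, Mul(-5, 1)), -19) = Mul(Mul(-1, -5), -19) = Mul(5, -19) = -95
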